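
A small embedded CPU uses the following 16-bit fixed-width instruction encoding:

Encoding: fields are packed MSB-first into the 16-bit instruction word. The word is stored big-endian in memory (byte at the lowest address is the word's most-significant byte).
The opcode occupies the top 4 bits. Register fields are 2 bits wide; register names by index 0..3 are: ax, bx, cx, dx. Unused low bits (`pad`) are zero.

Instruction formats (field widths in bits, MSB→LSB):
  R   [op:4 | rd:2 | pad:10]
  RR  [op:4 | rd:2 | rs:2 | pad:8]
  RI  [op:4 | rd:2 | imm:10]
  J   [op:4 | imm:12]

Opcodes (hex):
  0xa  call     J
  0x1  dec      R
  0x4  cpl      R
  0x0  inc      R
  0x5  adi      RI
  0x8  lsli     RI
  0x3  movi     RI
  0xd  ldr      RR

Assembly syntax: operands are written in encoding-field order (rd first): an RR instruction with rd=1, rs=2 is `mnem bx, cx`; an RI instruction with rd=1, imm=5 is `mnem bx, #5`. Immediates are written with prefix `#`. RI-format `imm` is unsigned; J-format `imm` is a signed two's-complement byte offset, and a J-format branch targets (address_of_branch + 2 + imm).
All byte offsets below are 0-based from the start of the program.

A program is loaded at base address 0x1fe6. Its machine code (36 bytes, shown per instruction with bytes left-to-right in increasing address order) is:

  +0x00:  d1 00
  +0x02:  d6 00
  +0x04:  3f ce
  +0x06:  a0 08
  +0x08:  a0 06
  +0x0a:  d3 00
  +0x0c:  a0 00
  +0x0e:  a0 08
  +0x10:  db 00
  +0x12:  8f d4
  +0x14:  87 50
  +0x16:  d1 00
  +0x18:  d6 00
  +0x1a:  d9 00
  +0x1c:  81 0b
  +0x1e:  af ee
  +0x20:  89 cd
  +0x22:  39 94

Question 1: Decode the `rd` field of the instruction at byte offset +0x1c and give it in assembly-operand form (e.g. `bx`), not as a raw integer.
+0x1c: 81 0b ⇒ word 0x810b (big)
  opcode bits[15:12]=0x8: lsli/RI
  rd: (w>>10)&0x3=0x0 → ax
  imm: (w>>0)&0x3ff=0x10b → #267

ax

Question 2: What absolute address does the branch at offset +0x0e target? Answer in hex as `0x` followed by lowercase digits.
0x1ffe

+0x0e: a0 08 ⇒ word 0xa008 (big)
  op=0xa008>>12=0xa ⇒ call (J)
  imm@[11:0]=0x8 ⇒ #8
  target = base 0x1fe6 + off 0x0e + 2 + imm 8 = 0x1ffe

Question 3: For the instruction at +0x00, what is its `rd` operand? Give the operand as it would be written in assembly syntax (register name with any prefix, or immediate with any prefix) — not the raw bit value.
[00] d1 00 → 0xd100
  opcode bits[15:12]=0xd: ldr/RR
  rd: (w>>10)&0x3=0x0 → ax
  rs: (w>>8)&0x3=0x1 → bx

ax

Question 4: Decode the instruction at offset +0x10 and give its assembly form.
@+10  big-endian(db 00) = 0xdb00
  top 4b → 0xd → ldr [RR]
  [11:10] rd=2 = cx
  [9:8] rs=3 = dx

ldr cx, dx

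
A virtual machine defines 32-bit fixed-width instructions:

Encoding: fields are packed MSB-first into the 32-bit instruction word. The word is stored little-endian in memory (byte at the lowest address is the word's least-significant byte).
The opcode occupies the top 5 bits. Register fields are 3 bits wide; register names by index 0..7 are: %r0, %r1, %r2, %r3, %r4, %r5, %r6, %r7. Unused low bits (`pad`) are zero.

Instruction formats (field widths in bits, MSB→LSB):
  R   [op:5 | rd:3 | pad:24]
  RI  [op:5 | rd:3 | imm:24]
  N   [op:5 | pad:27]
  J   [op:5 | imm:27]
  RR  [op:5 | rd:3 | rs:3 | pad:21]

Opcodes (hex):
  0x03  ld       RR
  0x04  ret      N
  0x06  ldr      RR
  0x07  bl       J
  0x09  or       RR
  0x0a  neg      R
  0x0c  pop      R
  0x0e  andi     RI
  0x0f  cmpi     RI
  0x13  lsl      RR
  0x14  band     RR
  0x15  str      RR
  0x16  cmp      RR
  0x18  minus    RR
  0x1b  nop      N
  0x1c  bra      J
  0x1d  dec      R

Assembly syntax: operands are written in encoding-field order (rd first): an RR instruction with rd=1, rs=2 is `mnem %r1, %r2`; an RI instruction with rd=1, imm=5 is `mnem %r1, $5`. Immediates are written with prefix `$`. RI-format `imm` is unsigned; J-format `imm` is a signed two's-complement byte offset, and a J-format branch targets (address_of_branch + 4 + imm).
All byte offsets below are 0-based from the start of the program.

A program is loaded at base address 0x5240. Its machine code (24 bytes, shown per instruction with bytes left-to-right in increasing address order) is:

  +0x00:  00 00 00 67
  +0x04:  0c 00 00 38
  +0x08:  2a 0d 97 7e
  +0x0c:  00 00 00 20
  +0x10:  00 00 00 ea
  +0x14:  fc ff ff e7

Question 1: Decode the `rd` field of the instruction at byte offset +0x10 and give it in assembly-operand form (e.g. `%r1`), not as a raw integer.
+0x10: 00 00 00 ea ⇒ word 0xea000000 (little)
  op=0xea000000>>27=0x1d ⇒ dec (R)
  rd@[26:24]=0x2 ⇒ %r2

%r2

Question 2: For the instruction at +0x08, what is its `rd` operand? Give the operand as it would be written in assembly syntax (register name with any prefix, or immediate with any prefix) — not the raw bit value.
off 0x08: read 2a 0d 97 7e as little → 0x7e970d2a
  opcode bits[31:27]=0xf: cmpi/RI
  rd: (w>>24)&0x7=0x6 → %r6
  imm: (w>>0)&0xffffff=0x970d2a → $9899306

%r6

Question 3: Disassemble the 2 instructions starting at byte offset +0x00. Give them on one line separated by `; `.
+0x00: 00 00 00 67 ⇒ word 0x67000000 (little)
  top 5b → 0xc → pop [R]
  rd@[26:24]=0x7 ⇒ %r7
+0x04: 0c 00 00 38 ⇒ word 0x3800000c (little)
  top 5b → 0x7 → bl [J]
  imm@[26:0]=0xc ⇒ $12

pop %r7; bl $12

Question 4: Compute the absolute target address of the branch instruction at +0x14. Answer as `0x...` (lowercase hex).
[14] fc ff ff e7 → 0xe7fffffc
  opcode bits[31:27]=0x1c: bra/J
  imm@[26:0]=0x7fffffc (s27→-4) ⇒ $-4
  target = base 0x5240 + off 0x14 + 4 + imm -4 = 0x5254

0x5254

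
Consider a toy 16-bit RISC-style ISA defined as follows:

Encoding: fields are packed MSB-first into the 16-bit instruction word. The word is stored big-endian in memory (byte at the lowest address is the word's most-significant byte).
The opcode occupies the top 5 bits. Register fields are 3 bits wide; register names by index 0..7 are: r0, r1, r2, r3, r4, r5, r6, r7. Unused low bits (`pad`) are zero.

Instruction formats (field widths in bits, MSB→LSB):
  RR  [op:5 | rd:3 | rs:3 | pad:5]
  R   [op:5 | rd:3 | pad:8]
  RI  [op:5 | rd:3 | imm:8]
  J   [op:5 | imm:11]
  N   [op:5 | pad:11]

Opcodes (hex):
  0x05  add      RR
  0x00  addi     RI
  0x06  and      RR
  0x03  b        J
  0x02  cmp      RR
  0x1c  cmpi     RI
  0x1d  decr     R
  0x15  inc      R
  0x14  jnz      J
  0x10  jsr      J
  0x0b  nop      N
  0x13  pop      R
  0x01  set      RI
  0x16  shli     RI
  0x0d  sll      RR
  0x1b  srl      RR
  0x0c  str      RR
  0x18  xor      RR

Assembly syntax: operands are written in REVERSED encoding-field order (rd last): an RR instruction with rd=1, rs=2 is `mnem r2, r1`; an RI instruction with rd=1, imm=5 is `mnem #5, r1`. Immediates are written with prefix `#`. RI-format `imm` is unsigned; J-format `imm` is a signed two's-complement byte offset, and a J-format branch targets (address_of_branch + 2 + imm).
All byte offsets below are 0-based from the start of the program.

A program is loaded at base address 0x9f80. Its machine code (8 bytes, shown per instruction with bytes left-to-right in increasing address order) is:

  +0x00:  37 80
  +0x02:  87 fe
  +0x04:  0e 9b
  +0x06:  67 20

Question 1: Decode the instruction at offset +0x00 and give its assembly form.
+0x00: 37 80 ⇒ word 0x3780 (big)
  top 5b → 0x6 → and [RR]
  [10:8] rd=7 = r7
  [7:5] rs=4 = r4

and r4, r7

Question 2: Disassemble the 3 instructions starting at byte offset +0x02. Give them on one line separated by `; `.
jsr #-2; set #155, r6; str r1, r7

+0x02: 87 fe ⇒ word 0x87fe (big)
  opcode bits[15:11]=0x10: jsr/J
  [10:0] imm=2046 (s11→-2) = #-2
+0x04: 0e 9b ⇒ word 0x0e9b (big)
  opcode bits[15:11]=0x1: set/RI
  [10:8] rd=6 = r6
  [7:0] imm=155 = #155
+0x06: 67 20 ⇒ word 0x6720 (big)
  opcode bits[15:11]=0xc: str/RR
  [10:8] rd=7 = r7
  [7:5] rs=1 = r1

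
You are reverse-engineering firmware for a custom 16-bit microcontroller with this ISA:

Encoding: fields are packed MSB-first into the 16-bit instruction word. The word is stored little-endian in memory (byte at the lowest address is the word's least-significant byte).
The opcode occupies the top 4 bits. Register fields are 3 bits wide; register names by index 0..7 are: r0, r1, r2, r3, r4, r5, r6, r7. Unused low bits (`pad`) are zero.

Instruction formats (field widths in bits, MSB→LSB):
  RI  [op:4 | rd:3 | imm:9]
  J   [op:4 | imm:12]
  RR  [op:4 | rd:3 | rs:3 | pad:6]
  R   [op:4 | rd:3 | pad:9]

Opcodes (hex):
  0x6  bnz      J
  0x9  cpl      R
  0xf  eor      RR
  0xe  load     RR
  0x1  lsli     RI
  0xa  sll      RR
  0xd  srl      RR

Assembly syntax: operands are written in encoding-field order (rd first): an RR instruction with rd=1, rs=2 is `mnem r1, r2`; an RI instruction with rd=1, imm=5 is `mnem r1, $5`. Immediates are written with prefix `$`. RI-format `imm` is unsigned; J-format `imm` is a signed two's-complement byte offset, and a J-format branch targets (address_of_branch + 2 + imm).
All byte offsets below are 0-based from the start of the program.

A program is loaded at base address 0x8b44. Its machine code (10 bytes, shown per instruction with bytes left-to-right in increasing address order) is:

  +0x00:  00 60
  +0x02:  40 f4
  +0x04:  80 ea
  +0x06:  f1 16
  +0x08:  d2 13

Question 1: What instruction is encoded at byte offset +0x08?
lsli r1, $466

+0x08: d2 13 ⇒ word 0x13d2 (little)
  op=0x13d2>>12=0x1 ⇒ lsli (RI)
  rd@[11:9]=0x1 ⇒ r1
  imm@[8:0]=0x1d2 ⇒ $466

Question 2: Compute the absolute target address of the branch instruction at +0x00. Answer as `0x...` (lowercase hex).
0x8b46

[00] 00 60 → 0x6000
  opcode bits[15:12]=0x6: bnz/J
  imm@[11:0]=0x0 ⇒ $0
  target = base 0x8b44 + off 0x00 + 2 + imm 0 = 0x8b46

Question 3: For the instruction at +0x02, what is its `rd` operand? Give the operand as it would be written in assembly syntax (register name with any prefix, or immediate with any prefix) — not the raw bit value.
r2

[02] 40 f4 → 0xf440
  op=0xf440>>12=0xf ⇒ eor (RR)
  [11:9] rd=2 = r2
  [8:6] rs=1 = r1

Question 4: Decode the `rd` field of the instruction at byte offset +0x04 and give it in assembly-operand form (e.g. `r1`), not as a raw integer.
r5

off 0x04: read 80 ea as little → 0xea80
  top 4b → 0xe → load [RR]
  [11:9] rd=5 = r5
  [8:6] rs=2 = r2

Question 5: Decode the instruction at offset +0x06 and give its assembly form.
lsli r3, $241

[06] f1 16 → 0x16f1
  opcode bits[15:12]=0x1: lsli/RI
  rd@[11:9]=0x3 ⇒ r3
  imm@[8:0]=0xf1 ⇒ $241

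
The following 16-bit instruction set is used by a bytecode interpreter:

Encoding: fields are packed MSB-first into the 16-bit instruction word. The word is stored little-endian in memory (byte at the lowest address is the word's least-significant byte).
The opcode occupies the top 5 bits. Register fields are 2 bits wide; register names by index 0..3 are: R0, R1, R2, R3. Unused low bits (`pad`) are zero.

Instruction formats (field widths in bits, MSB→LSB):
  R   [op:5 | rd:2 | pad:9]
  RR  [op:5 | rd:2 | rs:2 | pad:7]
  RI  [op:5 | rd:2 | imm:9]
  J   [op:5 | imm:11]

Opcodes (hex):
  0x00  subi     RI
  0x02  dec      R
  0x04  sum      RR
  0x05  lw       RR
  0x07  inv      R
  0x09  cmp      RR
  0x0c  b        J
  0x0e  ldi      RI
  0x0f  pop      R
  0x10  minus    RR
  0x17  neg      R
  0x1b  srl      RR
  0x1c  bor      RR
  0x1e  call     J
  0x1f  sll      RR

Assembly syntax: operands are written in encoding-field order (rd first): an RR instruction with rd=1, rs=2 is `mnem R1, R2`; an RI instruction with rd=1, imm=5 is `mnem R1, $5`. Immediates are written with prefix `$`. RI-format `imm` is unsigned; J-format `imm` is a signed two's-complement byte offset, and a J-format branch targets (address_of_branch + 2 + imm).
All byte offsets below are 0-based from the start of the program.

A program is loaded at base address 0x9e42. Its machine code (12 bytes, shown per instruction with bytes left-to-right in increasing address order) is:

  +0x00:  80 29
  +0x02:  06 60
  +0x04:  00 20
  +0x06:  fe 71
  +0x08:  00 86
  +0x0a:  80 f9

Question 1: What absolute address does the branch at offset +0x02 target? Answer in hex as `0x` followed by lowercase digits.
@+02  little-endian(06 60) = 0x6006
  opcode bits[15:11]=0xc: b/J
  imm: (w>>0)&0x7ff=0x6 → $6
  target = base 0x9e42 + off 0x02 + 2 + imm 6 = 0x9e4c

0x9e4c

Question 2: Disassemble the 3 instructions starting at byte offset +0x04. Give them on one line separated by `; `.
[04] 00 20 → 0x2000
  opcode bits[15:11]=0x4: sum/RR
  rd@[10:9]=0x0 ⇒ R0
  rs@[8:7]=0x0 ⇒ R0
[06] fe 71 → 0x71fe
  opcode bits[15:11]=0xe: ldi/RI
  rd@[10:9]=0x0 ⇒ R0
  imm@[8:0]=0x1fe ⇒ $510
[08] 00 86 → 0x8600
  opcode bits[15:11]=0x10: minus/RR
  rd@[10:9]=0x3 ⇒ R3
  rs@[8:7]=0x0 ⇒ R0

sum R0, R0; ldi R0, $510; minus R3, R0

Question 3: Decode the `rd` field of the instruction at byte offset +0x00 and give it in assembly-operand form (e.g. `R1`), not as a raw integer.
R0

+0x00: 80 29 ⇒ word 0x2980 (little)
  op=0x2980>>11=0x5 ⇒ lw (RR)
  [10:9] rd=0 = R0
  [8:7] rs=3 = R3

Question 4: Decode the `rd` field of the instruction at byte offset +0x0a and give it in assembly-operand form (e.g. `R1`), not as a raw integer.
+0x0a: 80 f9 ⇒ word 0xf980 (little)
  op=0xf980>>11=0x1f ⇒ sll (RR)
  rd@[10:9]=0x0 ⇒ R0
  rs@[8:7]=0x3 ⇒ R3

R0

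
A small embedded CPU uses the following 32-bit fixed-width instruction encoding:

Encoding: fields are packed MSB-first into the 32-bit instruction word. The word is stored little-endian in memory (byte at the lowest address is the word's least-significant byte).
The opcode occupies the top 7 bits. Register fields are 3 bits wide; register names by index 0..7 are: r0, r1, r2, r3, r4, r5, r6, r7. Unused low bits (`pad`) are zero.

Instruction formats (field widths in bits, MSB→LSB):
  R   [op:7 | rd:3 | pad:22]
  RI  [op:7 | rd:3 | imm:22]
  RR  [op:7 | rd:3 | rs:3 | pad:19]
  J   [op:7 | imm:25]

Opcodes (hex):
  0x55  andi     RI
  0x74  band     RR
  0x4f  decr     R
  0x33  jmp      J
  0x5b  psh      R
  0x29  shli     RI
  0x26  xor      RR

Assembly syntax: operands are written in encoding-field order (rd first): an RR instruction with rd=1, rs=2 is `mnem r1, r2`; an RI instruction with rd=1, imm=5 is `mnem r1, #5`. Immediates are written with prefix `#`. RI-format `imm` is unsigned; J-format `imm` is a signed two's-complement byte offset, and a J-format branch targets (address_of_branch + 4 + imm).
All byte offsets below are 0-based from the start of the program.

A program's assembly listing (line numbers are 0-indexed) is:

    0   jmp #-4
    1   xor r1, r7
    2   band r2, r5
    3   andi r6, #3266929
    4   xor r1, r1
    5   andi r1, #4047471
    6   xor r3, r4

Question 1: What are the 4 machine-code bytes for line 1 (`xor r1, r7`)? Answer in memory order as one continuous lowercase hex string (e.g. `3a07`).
L1: xor op=0x26:7|rd=1:3|rs=7:3|pad=0:19 ⇒ 0x4c780000 ⇒ little 00 00 78 4c

0000784c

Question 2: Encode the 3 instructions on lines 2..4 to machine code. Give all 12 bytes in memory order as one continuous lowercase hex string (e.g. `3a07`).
0000a8e871d9b1ab0000484c

2. band fields op=0x74:7|rd=2:3|rs=5:3|pad=0:19 → word e8a80000h → 00 00 a8 e8
3. andi fields op=0x55:7|rd=6:3|imm=3266929:22 → word abb1d971h → 71 d9 b1 ab
4. xor fields op=0x26:7|rd=1:3|rs=1:3|pad=0:19 → word 4c480000h → 00 00 48 4c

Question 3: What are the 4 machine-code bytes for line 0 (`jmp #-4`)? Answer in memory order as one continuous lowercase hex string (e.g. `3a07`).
fcffff67

L0: jmp op=0x33:7|imm=-4:25 ⇒ 0x67fffffc ⇒ little fc ff ff 67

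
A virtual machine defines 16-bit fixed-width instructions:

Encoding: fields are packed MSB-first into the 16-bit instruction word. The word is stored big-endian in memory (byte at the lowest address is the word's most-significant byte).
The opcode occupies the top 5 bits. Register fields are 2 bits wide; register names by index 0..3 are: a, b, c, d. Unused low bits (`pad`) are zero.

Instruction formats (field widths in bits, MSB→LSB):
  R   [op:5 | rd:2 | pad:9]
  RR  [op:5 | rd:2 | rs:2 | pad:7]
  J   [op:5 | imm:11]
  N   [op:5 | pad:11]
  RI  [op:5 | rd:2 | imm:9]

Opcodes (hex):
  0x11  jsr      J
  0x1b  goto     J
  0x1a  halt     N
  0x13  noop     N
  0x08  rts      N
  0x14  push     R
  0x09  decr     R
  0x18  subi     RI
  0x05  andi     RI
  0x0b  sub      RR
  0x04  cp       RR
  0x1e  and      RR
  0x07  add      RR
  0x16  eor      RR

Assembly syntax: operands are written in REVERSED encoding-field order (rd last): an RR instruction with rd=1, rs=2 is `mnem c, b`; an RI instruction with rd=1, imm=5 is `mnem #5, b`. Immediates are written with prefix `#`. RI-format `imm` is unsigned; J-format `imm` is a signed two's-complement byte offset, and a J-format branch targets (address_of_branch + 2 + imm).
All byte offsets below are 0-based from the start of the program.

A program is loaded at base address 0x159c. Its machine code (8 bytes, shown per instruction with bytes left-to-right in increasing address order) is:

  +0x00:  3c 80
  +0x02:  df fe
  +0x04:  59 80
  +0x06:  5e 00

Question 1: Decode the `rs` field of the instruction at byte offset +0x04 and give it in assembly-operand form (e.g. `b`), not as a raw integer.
d

+0x04: 59 80 ⇒ word 0x5980 (big)
  opcode bits[15:11]=0xb: sub/RR
  [10:9] rd=0 = a
  [8:7] rs=3 = d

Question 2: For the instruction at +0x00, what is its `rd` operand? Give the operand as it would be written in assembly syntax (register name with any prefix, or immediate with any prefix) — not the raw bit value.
[00] 3c 80 → 0x3c80
  opcode bits[15:11]=0x7: add/RR
  rd@[10:9]=0x2 ⇒ c
  rs@[8:7]=0x1 ⇒ b

c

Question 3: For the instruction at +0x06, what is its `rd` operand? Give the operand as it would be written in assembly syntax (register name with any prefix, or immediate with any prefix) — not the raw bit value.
d

+0x06: 5e 00 ⇒ word 0x5e00 (big)
  top 5b → 0xb → sub [RR]
  [10:9] rd=3 = d
  [8:7] rs=0 = a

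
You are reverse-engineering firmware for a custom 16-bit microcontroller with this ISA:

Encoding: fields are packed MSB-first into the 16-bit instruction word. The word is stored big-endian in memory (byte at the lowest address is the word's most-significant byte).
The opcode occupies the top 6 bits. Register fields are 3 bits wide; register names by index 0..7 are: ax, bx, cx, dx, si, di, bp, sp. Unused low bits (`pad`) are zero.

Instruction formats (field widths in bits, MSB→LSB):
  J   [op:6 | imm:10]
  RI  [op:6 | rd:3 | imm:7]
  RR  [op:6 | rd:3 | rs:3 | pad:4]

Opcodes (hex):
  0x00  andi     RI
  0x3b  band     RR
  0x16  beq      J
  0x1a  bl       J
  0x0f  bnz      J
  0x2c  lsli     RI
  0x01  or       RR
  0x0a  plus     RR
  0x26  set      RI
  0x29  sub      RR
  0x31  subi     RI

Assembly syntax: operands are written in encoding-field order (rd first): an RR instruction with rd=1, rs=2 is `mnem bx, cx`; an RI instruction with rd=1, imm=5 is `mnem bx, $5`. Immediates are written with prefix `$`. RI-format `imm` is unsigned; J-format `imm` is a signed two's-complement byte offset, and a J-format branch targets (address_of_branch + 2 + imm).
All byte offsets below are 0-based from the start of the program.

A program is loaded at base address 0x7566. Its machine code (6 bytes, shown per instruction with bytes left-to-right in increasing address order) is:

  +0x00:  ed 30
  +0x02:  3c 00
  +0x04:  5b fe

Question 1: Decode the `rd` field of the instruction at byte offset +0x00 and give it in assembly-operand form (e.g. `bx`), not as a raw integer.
[00] ed 30 → 0xed30
  opcode bits[15:10]=0x3b: band/RR
  rd@[9:7]=0x2 ⇒ cx
  rs@[6:4]=0x3 ⇒ dx

cx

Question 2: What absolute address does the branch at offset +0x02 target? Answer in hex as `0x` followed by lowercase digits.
0x756a

+0x02: 3c 00 ⇒ word 0x3c00 (big)
  op=0x3c00>>10=0xf ⇒ bnz (J)
  imm@[9:0]=0x0 ⇒ $0
  target = base 0x7566 + off 0x02 + 2 + imm 0 = 0x756a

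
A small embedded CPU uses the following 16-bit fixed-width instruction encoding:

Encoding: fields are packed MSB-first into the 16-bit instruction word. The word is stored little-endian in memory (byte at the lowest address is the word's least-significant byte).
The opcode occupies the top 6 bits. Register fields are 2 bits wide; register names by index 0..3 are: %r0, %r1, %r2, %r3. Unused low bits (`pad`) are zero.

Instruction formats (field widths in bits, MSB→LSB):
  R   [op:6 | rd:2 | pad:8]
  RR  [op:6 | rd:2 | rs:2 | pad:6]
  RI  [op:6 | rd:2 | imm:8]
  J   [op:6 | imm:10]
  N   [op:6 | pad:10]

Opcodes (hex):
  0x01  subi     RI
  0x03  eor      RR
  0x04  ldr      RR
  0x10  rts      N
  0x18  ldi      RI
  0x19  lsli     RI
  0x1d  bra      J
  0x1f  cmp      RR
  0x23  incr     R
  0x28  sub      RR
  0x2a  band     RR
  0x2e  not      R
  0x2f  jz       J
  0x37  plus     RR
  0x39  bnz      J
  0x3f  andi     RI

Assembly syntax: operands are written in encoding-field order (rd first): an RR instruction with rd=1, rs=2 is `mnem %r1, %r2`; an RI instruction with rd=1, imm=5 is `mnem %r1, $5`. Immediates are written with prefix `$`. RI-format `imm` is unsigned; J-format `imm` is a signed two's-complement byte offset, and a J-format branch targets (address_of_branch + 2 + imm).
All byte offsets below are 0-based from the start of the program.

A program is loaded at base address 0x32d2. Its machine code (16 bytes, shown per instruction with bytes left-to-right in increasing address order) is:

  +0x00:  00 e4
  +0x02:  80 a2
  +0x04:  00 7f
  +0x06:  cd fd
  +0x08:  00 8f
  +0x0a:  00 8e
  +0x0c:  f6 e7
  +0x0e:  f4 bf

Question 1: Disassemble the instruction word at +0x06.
andi %r1, $205

@+06  little-endian(cd fd) = 0xfdcd
  op=0xfdcd>>10=0x3f ⇒ andi (RI)
  [9:8] rd=1 = %r1
  [7:0] imm=205 = $205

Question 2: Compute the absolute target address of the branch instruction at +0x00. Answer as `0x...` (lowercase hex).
0x32d4

+0x00: 00 e4 ⇒ word 0xe400 (little)
  opcode bits[15:10]=0x39: bnz/J
  imm@[9:0]=0x0 ⇒ $0
  target = base 0x32d2 + off 0x00 + 2 + imm 0 = 0x32d4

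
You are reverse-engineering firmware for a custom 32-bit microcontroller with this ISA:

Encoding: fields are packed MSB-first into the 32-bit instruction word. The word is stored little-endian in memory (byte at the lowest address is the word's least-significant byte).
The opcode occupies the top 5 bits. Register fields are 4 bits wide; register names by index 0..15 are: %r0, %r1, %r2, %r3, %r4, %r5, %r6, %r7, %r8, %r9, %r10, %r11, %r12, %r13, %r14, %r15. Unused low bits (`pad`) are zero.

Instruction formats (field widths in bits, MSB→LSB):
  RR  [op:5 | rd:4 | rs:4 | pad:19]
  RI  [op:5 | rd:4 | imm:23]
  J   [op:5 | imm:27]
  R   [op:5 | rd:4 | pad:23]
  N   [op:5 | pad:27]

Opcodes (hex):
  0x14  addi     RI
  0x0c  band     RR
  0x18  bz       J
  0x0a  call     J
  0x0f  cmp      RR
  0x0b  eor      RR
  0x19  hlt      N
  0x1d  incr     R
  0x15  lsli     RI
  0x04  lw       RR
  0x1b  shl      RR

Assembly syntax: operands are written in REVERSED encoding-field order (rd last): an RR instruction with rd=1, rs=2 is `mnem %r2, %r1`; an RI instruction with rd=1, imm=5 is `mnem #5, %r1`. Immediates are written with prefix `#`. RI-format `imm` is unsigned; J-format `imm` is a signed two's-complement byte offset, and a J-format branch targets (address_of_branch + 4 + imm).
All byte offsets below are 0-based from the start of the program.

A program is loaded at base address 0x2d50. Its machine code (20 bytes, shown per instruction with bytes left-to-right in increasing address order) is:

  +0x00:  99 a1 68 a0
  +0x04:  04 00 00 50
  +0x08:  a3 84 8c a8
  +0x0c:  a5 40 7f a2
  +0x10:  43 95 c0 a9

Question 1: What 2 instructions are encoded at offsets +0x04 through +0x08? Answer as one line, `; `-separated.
call #4; lsli #820387, %r1

off 0x04: read 04 00 00 50 as little → 0x50000004
  opcode bits[31:27]=0xa: call/J
  imm: (w>>0)&0x7ffffff=0x4 → #4
off 0x08: read a3 84 8c a8 as little → 0xa88c84a3
  opcode bits[31:27]=0x15: lsli/RI
  rd: (w>>23)&0xf=0x1 → %r1
  imm: (w>>0)&0x7fffff=0xc84a3 → #820387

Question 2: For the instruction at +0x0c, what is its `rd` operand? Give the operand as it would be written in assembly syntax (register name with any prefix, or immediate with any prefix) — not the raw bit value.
off 0x0c: read a5 40 7f a2 as little → 0xa27f40a5
  opcode bits[31:27]=0x14: addi/RI
  [26:23] rd=4 = %r4
  [22:0] imm=8339621 = #8339621

%r4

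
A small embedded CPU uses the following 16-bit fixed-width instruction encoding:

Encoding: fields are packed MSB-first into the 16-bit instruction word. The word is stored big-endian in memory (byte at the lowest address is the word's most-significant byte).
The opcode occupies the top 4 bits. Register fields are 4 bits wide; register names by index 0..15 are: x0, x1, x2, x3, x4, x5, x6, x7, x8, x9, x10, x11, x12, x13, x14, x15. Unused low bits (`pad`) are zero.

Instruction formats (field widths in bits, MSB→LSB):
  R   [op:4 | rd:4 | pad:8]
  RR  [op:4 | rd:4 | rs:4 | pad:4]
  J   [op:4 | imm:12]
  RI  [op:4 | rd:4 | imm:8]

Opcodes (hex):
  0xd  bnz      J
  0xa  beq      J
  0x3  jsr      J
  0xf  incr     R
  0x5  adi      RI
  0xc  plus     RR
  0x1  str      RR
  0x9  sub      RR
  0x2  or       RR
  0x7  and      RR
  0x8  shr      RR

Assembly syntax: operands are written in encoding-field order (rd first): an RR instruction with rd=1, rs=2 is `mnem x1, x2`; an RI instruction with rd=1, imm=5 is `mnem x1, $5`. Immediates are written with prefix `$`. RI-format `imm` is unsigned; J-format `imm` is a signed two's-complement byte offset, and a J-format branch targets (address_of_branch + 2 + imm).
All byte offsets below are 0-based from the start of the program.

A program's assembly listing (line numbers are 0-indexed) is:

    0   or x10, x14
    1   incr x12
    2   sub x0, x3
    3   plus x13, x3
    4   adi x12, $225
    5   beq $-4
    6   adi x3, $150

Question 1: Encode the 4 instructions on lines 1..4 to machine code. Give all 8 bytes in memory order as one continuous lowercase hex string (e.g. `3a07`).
fc009030cd305ce1

1. incr fields op=0xf:4|rd=12:4|pad=0:8 → word fc00h → fc 00
2. sub fields op=0x9:4|rd=0:4|rs=3:4|pad=0:4 → word 9030h → 90 30
3. plus fields op=0xc:4|rd=13:4|rs=3:4|pad=0:4 → word cd30h → cd 30
4. adi fields op=0x5:4|rd=12:4|imm=225:8 → word 5ce1h → 5c e1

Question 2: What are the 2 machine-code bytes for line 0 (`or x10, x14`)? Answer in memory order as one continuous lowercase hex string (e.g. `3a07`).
2ae0

line 0 (or): pack op=0x2:4|rd=10:4|rs=14:4|pad=0:4 = 0x2ae0; big→ 2a e0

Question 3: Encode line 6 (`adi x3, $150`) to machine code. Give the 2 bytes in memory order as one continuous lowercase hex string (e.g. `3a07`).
line 6 (adi): pack op=0x5:4|rd=3:4|imm=150:8 = 0x5396; big→ 53 96

5396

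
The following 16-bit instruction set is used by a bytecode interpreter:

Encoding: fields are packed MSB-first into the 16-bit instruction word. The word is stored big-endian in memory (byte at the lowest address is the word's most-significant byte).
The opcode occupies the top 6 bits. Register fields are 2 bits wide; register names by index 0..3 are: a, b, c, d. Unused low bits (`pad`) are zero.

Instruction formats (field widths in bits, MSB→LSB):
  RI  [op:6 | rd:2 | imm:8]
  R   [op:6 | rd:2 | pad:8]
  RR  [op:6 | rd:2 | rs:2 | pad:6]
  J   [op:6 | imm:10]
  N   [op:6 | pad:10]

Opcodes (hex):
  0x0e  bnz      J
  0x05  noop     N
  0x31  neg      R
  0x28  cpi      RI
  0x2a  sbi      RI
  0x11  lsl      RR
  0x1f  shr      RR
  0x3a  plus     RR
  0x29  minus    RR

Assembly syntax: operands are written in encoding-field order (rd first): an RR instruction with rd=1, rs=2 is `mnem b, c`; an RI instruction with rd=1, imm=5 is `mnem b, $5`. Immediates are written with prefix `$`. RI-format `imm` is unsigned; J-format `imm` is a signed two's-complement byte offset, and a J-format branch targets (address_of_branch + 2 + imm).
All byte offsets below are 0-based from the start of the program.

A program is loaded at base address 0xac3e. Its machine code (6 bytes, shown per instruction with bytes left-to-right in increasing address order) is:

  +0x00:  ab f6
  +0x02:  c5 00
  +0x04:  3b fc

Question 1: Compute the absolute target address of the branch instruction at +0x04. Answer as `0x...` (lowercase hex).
0xac40

off 0x04: read 3b fc as big → 0x3bfc
  op=0x3bfc>>10=0xe ⇒ bnz (J)
  imm@[9:0]=0x3fc (s10→-4) ⇒ $-4
  target = base 0xac3e + off 0x04 + 2 + imm -4 = 0xac40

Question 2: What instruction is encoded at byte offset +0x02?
@+02  big-endian(c5 00) = 0xc500
  opcode bits[15:10]=0x31: neg/R
  rd: (w>>8)&0x3=0x1 → b

neg b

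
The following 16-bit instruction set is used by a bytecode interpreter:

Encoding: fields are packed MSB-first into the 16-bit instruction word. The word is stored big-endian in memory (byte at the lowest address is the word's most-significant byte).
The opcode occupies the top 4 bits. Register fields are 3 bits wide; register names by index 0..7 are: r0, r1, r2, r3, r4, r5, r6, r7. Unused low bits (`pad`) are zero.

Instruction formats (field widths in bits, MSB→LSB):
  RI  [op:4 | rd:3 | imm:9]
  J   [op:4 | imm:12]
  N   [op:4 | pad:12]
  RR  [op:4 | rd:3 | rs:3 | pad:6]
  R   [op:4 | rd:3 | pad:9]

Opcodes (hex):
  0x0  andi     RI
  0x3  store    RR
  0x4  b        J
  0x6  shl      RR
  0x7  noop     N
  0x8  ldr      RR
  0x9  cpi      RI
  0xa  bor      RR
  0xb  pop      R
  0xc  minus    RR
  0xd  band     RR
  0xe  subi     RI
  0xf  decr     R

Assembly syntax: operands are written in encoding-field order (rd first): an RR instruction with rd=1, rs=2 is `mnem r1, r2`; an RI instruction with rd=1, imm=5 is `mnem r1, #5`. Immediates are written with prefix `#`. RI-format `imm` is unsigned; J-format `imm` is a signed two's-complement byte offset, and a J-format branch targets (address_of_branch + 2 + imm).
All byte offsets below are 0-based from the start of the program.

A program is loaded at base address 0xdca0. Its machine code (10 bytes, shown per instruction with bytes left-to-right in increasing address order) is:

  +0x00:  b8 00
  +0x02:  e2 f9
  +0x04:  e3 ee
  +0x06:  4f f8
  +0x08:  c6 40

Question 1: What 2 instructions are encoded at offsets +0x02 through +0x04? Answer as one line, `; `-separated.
subi r1, #249; subi r1, #494

off 0x02: read e2 f9 as big → 0xe2f9
  op=0xe2f9>>12=0xe ⇒ subi (RI)
  rd: (w>>9)&0x7=0x1 → r1
  imm: (w>>0)&0x1ff=0xf9 → #249
off 0x04: read e3 ee as big → 0xe3ee
  op=0xe3ee>>12=0xe ⇒ subi (RI)
  rd: (w>>9)&0x7=0x1 → r1
  imm: (w>>0)&0x1ff=0x1ee → #494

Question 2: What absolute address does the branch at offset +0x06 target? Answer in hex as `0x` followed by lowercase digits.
0xdca0

[06] 4f f8 → 0x4ff8
  op=0x4ff8>>12=0x4 ⇒ b (J)
  [11:0] imm=4088 (s12→-8) = #-8
  target = base 0xdca0 + off 0x06 + 2 + imm -8 = 0xdca0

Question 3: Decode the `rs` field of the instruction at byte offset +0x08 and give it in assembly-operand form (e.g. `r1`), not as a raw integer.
@+08  big-endian(c6 40) = 0xc640
  op=0xc640>>12=0xc ⇒ minus (RR)
  rd: (w>>9)&0x7=0x3 → r3
  rs: (w>>6)&0x7=0x1 → r1

r1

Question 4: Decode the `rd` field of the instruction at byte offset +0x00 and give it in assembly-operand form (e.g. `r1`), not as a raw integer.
r4

+0x00: b8 00 ⇒ word 0xb800 (big)
  op=0xb800>>12=0xb ⇒ pop (R)
  rd@[11:9]=0x4 ⇒ r4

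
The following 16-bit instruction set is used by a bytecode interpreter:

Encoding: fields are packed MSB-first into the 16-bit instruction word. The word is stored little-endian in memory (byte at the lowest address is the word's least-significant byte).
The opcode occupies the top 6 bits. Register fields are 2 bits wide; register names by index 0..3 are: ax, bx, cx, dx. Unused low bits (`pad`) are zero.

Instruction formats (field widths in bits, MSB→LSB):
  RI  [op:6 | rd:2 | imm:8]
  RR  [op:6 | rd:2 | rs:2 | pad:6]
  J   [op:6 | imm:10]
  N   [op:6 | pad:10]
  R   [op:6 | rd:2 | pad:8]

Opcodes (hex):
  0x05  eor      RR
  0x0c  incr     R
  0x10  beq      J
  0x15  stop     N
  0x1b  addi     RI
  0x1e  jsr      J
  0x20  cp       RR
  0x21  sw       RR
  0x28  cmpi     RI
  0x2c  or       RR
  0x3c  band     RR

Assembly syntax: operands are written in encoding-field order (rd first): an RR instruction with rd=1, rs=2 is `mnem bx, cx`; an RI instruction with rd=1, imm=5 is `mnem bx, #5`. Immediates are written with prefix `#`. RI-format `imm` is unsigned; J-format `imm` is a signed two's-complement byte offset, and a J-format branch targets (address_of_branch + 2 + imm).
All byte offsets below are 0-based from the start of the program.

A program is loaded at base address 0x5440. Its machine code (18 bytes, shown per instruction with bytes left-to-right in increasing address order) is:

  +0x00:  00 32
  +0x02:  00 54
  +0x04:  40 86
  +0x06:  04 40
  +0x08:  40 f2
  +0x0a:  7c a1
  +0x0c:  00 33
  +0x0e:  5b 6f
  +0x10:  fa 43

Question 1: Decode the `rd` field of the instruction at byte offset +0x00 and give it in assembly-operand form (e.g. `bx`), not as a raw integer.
+0x00: 00 32 ⇒ word 0x3200 (little)
  op=0x3200>>10=0xc ⇒ incr (R)
  rd@[9:8]=0x2 ⇒ cx

cx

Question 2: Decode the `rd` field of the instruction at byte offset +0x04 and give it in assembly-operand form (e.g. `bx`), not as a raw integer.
[04] 40 86 → 0x8640
  opcode bits[15:10]=0x21: sw/RR
  rd: (w>>8)&0x3=0x2 → cx
  rs: (w>>6)&0x3=0x1 → bx

cx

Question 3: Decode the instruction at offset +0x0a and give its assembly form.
cmpi bx, #124

@+0a  little-endian(7c a1) = 0xa17c
  op=0xa17c>>10=0x28 ⇒ cmpi (RI)
  rd@[9:8]=0x1 ⇒ bx
  imm@[7:0]=0x7c ⇒ #124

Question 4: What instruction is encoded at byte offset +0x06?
beq #4

off 0x06: read 04 40 as little → 0x4004
  op=0x4004>>10=0x10 ⇒ beq (J)
  imm: (w>>0)&0x3ff=0x4 → #4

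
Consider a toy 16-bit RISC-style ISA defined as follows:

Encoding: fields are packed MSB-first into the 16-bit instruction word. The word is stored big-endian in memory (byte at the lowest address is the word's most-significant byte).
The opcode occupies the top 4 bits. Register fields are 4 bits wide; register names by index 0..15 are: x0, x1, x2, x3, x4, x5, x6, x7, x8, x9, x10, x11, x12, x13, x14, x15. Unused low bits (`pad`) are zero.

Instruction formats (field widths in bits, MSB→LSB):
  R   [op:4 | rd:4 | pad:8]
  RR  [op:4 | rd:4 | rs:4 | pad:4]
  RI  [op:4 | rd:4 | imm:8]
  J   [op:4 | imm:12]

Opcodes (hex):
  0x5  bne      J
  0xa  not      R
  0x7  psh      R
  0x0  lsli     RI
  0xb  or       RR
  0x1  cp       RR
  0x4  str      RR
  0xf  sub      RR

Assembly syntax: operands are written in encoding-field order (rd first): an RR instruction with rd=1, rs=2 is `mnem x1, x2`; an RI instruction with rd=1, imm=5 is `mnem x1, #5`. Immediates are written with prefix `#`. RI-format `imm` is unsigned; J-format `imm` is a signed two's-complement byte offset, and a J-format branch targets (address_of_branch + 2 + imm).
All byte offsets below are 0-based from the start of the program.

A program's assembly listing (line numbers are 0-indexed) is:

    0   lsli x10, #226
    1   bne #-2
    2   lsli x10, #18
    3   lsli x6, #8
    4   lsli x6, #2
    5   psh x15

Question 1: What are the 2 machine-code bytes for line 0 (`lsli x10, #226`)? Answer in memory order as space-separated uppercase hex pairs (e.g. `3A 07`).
line 0 (lsli): pack op=0x0:4|rd=10:4|imm=226:8 = 0x0ae2; big→ 0a e2

0A E2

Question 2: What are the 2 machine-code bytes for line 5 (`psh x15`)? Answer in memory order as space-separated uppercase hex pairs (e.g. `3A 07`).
5. psh fields op=0x7:4|rd=15:4|pad=0:8 → word 7f00h → 7f 00

7F 00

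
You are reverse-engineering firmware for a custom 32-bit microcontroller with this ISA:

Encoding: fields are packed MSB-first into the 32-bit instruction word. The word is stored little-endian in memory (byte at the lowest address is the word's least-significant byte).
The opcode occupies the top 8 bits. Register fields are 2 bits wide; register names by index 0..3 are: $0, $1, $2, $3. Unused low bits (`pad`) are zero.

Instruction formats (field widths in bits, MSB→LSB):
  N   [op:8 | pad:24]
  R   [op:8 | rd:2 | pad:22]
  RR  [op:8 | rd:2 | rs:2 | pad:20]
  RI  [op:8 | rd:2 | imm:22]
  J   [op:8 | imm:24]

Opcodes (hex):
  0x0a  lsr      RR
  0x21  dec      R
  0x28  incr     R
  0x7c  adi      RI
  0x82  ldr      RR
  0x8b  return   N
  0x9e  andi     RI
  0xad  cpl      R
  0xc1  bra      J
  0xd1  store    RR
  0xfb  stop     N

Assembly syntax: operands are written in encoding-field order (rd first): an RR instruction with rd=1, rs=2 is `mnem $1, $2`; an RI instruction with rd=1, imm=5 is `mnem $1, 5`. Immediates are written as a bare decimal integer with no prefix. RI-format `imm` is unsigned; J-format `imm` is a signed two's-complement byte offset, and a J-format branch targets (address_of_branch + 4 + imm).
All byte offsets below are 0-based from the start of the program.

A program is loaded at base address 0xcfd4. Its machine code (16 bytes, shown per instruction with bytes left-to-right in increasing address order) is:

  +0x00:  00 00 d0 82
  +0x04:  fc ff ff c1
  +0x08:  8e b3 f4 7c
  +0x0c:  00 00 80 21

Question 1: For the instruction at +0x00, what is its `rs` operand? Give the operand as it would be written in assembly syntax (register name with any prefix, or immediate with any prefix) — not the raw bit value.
$1

+0x00: 00 00 d0 82 ⇒ word 0x82d00000 (little)
  top 8b → 0x82 → ldr [RR]
  rd@[23:22]=0x3 ⇒ $3
  rs@[21:20]=0x1 ⇒ $1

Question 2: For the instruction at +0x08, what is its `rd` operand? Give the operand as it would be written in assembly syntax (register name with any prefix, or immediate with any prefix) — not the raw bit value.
@+08  little-endian(8e b3 f4 7c) = 0x7cf4b38e
  op=0x7cf4b38e>>24=0x7c ⇒ adi (RI)
  [23:22] rd=3 = $3
  [21:0] imm=3453838 = 3453838

$3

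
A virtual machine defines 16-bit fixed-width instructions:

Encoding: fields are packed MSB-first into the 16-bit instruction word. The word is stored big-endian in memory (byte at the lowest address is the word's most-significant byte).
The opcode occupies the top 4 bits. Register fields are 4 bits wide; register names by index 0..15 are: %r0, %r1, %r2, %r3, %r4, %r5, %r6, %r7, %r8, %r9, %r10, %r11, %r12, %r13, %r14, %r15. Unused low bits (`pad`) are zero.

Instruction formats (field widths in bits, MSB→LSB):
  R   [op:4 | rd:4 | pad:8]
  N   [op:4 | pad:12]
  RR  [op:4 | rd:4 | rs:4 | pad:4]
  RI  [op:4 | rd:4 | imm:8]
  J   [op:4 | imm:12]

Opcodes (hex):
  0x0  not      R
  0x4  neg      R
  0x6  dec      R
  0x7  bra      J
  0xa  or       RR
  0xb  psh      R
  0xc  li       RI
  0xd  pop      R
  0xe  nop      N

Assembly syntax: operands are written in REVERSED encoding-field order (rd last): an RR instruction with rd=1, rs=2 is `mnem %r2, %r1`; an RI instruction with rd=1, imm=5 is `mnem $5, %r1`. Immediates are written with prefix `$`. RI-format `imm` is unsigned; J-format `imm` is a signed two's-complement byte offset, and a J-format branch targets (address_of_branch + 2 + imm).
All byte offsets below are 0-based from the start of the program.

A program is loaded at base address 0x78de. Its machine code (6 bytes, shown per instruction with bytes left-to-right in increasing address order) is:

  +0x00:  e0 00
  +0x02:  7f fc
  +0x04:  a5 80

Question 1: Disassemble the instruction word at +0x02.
+0x02: 7f fc ⇒ word 0x7ffc (big)
  opcode bits[15:12]=0x7: bra/J
  imm: (w>>0)&0xfff=0xffc (s12→-4) → $-4

bra $-4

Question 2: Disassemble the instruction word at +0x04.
or %r8, %r5

+0x04: a5 80 ⇒ word 0xa580 (big)
  opcode bits[15:12]=0xa: or/RR
  rd: (w>>8)&0xf=0x5 → %r5
  rs: (w>>4)&0xf=0x8 → %r8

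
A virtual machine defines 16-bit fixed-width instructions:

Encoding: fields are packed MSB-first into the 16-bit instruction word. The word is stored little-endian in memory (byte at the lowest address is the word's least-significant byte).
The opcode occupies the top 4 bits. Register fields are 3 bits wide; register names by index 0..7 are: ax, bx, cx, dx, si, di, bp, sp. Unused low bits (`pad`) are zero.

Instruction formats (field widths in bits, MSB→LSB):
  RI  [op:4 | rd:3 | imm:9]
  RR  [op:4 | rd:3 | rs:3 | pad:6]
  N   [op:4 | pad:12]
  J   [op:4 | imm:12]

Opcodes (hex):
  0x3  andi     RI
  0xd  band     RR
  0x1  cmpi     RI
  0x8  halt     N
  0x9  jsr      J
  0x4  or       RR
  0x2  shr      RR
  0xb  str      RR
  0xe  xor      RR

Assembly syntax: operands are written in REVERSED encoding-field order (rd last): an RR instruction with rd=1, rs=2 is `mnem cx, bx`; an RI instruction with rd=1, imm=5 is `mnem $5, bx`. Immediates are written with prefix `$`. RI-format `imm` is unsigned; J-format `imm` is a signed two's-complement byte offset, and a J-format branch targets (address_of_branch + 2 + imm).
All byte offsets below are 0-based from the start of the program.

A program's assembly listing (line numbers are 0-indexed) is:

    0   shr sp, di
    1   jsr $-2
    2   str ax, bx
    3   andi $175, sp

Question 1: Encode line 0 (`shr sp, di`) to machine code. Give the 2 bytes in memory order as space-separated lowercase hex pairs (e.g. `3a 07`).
c0 2b

0. shr fields op=0x2:4|rd=5:3|rs=7:3|pad=0:6 → word 2bc0h → c0 2b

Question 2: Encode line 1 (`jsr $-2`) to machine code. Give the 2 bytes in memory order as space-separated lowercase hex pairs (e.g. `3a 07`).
fe 9f

1. jsr fields op=0x9:4|imm=-2:12 → word 9ffeh → fe 9f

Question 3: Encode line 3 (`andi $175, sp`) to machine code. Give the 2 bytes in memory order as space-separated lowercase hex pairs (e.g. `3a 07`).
line 3 (andi): pack op=0x3:4|rd=7:3|imm=175:9 = 0x3eaf; little→ af 3e

af 3e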